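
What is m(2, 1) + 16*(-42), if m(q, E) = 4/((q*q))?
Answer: -671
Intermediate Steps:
m(q, E) = 4/q² (m(q, E) = 4/(q²) = 4/q²)
m(2, 1) + 16*(-42) = 4/2² + 16*(-42) = 4*(¼) - 672 = 1 - 672 = -671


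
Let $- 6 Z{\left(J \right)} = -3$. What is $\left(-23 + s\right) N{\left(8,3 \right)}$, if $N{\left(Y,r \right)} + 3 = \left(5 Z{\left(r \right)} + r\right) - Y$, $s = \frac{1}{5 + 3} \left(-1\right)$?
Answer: $\frac{2035}{16} \approx 127.19$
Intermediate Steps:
$Z{\left(J \right)} = \frac{1}{2}$ ($Z{\left(J \right)} = \left(- \frac{1}{6}\right) \left(-3\right) = \frac{1}{2}$)
$s = - \frac{1}{8}$ ($s = \frac{1}{8} \left(-1\right) = - \frac{1}{8} \approx -0.125$)
$N{\left(Y,r \right)} = - \frac{1}{2} + r - Y$ ($N{\left(Y,r \right)} = -3 - \left(- \frac{5}{2} + Y - r\right) = -3 + \left(\frac{5}{2} + r - Y\right) = - \frac{1}{2} + r - Y$)
$\left(-23 + s\right) N{\left(8,3 \right)} = \left(-23 - \frac{1}{8}\right) \left(- \frac{1}{2} + 3 - 8\right) = - \frac{185 \left(- \frac{1}{2} + 3 - 8\right)}{8} = \left(- \frac{185}{8}\right) \left(- \frac{11}{2}\right) = \frac{2035}{16}$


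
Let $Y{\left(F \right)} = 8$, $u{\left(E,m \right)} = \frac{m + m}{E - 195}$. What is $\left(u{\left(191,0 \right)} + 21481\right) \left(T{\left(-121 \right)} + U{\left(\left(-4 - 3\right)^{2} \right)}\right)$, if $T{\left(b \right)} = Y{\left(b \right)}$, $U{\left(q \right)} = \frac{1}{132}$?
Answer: $\frac{22705417}{132} \approx 1.7201 \cdot 10^{5}$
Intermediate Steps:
$u{\left(E,m \right)} = \frac{2 m}{-195 + E}$
$U{\left(q \right)} = \frac{1}{132}$
$T{\left(b \right)} = 8$
$\left(u{\left(191,0 \right)} + 21481\right) \left(T{\left(-121 \right)} + U{\left(\left(-4 - 3\right)^{2} \right)}\right) = \left(2 \cdot 0 \frac{1}{-195 + 191} + 21481\right) \left(8 + \frac{1}{132}\right) = \left(2 \cdot 0 \frac{1}{-4} + 21481\right) \frac{1057}{132} = \left(2 \cdot 0 \left(- \frac{1}{4}\right) + 21481\right) \frac{1057}{132} = \left(0 + 21481\right) \frac{1057}{132} = 21481 \cdot \frac{1057}{132} = \frac{22705417}{132}$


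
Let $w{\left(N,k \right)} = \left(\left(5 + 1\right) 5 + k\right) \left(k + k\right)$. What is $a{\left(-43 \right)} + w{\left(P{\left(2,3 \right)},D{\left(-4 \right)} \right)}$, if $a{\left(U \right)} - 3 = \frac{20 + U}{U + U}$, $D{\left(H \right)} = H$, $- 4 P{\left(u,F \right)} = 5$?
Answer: $- \frac{17607}{86} \approx -204.73$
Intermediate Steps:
$P{\left(u,F \right)} = - \frac{5}{4}$ ($P{\left(u,F \right)} = \left(- \frac{1}{4}\right) 5 = - \frac{5}{4}$)
$w{\left(N,k \right)} = 2 k \left(30 + k\right)$ ($w{\left(N,k \right)} = \left(6 \cdot 5 + k\right) 2 k = \left(30 + k\right) 2 k = 2 k \left(30 + k\right)$)
$a{\left(U \right)} = 3 + \frac{20 + U}{2 U}$ ($a{\left(U \right)} = 3 + \frac{20 + U}{U + U} = 3 + \frac{20 + U}{2 U}$)
$a{\left(-43 \right)} + w{\left(P{\left(2,3 \right)},D{\left(-4 \right)} \right)} = \left(\frac{7}{2} + \frac{10}{-43}\right) + 2 \left(-4\right) \left(30 - 4\right) = \left(\frac{7}{2} + 10 \left(- \frac{1}{43}\right)\right) + 2 \left(-4\right) 26 = \left(\frac{7}{2} - \frac{10}{43}\right) - 208 = \frac{281}{86} - 208 = - \frac{17607}{86}$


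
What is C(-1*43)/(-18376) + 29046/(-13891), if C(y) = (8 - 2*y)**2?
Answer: -164122543/63815254 ≈ -2.5718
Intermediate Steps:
C(-1*43)/(-18376) + 29046/(-13891) = (4*(-4 - 1*43)**2)/(-18376) + 29046/(-13891) = (4*(-4 - 43)**2)*(-1/18376) + 29046*(-1/13891) = (4*(-47)**2)*(-1/18376) - 29046/13891 = (4*2209)*(-1/18376) - 29046/13891 = 8836*(-1/18376) - 29046/13891 = -2209/4594 - 29046/13891 = -164122543/63815254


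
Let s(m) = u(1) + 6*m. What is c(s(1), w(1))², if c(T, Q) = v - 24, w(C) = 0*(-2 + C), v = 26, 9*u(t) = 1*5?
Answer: 4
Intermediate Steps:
u(t) = 5/9 (u(t) = (1*5)/9 = (⅑)*5 = 5/9)
s(m) = 5/9 + 6*m
w(C) = 0
c(T, Q) = 2 (c(T, Q) = 26 - 24 = 2)
c(s(1), w(1))² = 2² = 4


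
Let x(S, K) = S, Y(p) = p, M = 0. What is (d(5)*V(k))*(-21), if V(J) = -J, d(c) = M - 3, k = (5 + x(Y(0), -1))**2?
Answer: -1575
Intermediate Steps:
k = 25 (k = (5 + 0)**2 = 5**2 = 25)
d(c) = -3 (d(c) = 0 - 3 = -3)
(d(5)*V(k))*(-21) = -(-3)*25*(-21) = -3*(-25)*(-21) = 75*(-21) = -1575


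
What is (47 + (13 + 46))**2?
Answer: 11236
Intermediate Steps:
(47 + (13 + 46))**2 = (47 + 59)**2 = 106**2 = 11236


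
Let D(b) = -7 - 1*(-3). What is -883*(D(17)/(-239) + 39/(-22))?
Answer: 8152739/5258 ≈ 1550.5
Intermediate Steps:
D(b) = -4 (D(b) = -7 + 3 = -4)
-883*(D(17)/(-239) + 39/(-22)) = -883*(-4/(-239) + 39/(-22)) = -883*(-4*(-1/239) + 39*(-1/22)) = -883*(4/239 - 39/22) = -883*(-9233/5258) = 8152739/5258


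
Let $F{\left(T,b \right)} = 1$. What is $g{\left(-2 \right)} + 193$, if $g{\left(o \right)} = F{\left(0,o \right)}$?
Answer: $194$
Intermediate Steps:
$g{\left(o \right)} = 1$
$g{\left(-2 \right)} + 193 = 1 + 193 = 194$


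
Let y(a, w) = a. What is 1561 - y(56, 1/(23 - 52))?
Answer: 1505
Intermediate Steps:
1561 - y(56, 1/(23 - 52)) = 1561 - 1*56 = 1561 - 56 = 1505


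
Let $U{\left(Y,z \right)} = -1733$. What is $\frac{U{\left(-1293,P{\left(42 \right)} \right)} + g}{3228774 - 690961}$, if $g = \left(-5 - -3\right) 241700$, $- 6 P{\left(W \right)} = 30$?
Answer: $- \frac{485133}{2537813} \approx -0.19116$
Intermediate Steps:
$P{\left(W \right)} = -5$ ($P{\left(W \right)} = \left(- \frac{1}{6}\right) 30 = -5$)
$g = -483400$ ($g = \left(-5 + 3\right) 241700 = \left(-2\right) 241700 = -483400$)
$\frac{U{\left(-1293,P{\left(42 \right)} \right)} + g}{3228774 - 690961} = \frac{-1733 - 483400}{3228774 - 690961} = - \frac{485133}{2537813}$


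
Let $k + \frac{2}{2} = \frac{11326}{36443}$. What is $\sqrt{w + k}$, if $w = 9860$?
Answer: $\frac{\sqrt{13094074236309}}{36443} \approx 99.294$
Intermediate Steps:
$k = - \frac{25117}{36443}$ ($k = -1 + \frac{11326}{36443} = - \frac{25117}{36443} \approx -0.68921$)
$\sqrt{w + k} = \sqrt{9860 - \frac{25117}{36443}} = \sqrt{\frac{359302863}{36443}} = \frac{\sqrt{13094074236309}}{36443}$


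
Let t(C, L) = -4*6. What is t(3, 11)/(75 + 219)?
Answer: -4/49 ≈ -0.081633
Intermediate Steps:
t(C, L) = -24
t(3, 11)/(75 + 219) = -24/(75 + 219) = -24/294 = -24*1/294 = -4/49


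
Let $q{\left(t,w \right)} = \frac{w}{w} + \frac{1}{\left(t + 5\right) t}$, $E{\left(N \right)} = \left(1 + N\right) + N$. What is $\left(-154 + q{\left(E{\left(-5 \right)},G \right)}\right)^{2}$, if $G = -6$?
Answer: $\frac{30327049}{1296} \approx 23401.0$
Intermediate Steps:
$E{\left(N \right)} = 1 + 2 N$
$q{\left(t,w \right)} = 1 + \frac{1}{t \left(5 + t\right)}$ ($q{\left(t,w \right)} = 1 + \frac{1}{\left(5 + t\right) t} = 1 + \frac{1}{t \left(5 + t\right)}$)
$\left(-154 + q{\left(E{\left(-5 \right)},G \right)}\right)^{2} = \left(-154 + \frac{1 + \left(1 + 2 \left(-5\right)\right)^{2} + 5 \left(1 + 2 \left(-5\right)\right)}{\left(1 + 2 \left(-5\right)\right) \left(5 + \left(1 + 2 \left(-5\right)\right)\right)}\right)^{2} = \left(-154 + \frac{1 + \left(1 - 10\right)^{2} + 5 \left(1 - 10\right)}{\left(1 - 10\right) \left(5 + \left(1 - 10\right)\right)}\right)^{2} = \left(-154 + \frac{1 + \left(-9\right)^{2} + 5 \left(-9\right)}{\left(-9\right) \left(5 - 9\right)}\right)^{2} = \left(-154 - \frac{1 + 81 - 45}{9 \left(-4\right)}\right)^{2} = \left(-154 - \left(- \frac{1}{36}\right) 37\right)^{2} = \left(-154 + \frac{37}{36}\right)^{2} = \left(- \frac{5507}{36}\right)^{2} = \frac{30327049}{1296}$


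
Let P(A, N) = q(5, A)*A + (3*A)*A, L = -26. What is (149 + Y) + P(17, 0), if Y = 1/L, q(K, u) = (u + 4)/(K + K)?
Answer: 68358/65 ≈ 1051.7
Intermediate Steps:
q(K, u) = (4 + u)/(2*K) (q(K, u) = (4 + u)/((2*K)) = (4 + u)*(1/(2*K)) = (4 + u)/(2*K))
P(A, N) = 3*A² + A*(⅖ + A/10) (P(A, N) = ((½)*(4 + A)/5)*A + (3*A)*A = ((½)*(⅕)*(4 + A))*A + 3*A² = (⅖ + A/10)*A + 3*A² = A*(⅖ + A/10) + 3*A² = 3*A² + A*(⅖ + A/10))
Y = -1/26 (Y = 1/(-26) = -1/26 ≈ -0.038462)
(149 + Y) + P(17, 0) = (149 - 1/26) + (⅒)*17*(4 + 31*17) = 3873/26 + (⅒)*17*(4 + 527) = 3873/26 + (⅒)*17*531 = 3873/26 + 9027/10 = 68358/65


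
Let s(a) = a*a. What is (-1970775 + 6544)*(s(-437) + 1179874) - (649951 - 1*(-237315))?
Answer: -2692653203999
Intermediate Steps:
s(a) = a²
(-1970775 + 6544)*(s(-437) + 1179874) - (649951 - 1*(-237315)) = (-1970775 + 6544)*((-437)² + 1179874) - (649951 - 1*(-237315)) = -1964231*(190969 + 1179874) - (649951 + 237315) = -1964231*1370843 - 1*887266 = -2692652316733 - 887266 = -2692653203999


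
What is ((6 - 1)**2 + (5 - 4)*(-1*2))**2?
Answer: 529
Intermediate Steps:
((6 - 1)**2 + (5 - 4)*(-1*2))**2 = (5**2 + 1*(-2))**2 = (25 - 2)**2 = 23**2 = 529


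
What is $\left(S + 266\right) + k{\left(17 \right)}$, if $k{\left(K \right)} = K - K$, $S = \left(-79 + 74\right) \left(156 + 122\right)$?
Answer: $-1124$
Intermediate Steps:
$S = -1390$ ($S = \left(-5\right) 278 = -1390$)
$k{\left(K \right)} = 0$
$\left(S + 266\right) + k{\left(17 \right)} = \left(-1390 + 266\right) + 0 = -1124 + 0 = -1124$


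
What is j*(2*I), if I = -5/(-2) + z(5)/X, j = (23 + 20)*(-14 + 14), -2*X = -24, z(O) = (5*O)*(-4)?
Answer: 0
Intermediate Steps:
z(O) = -20*O
X = 12 (X = -1/2*(-24) = 12)
j = 0 (j = 43*0 = 0)
I = -35/6 (I = -5/(-2) - 20*5/12 = -5*(-1/2) - 100*1/12 = 5/2 - 25/3 = -35/6 ≈ -5.8333)
j*(2*I) = 0*(2*(-35/6)) = 0*(-35/3) = 0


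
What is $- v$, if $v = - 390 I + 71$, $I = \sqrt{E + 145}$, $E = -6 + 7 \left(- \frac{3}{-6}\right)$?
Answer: $-71 + 195 \sqrt{570} \approx 4584.6$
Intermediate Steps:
$E = - \frac{5}{2}$ ($E = -6 + 7 \left(\left(-3\right) \left(- \frac{1}{6}\right)\right) = -6 + 7 \cdot \frac{1}{2} = -6 + \frac{7}{2} = - \frac{5}{2} \approx -2.5$)
$I = \frac{\sqrt{570}}{2}$ ($I = \sqrt{- \frac{5}{2} + 145} = \sqrt{\frac{285}{2}} = \frac{\sqrt{570}}{2} \approx 11.937$)
$v = 71 - 195 \sqrt{570}$ ($v = - 390 \frac{\sqrt{570}}{2} + 71 = - 195 \sqrt{570} + 71 = 71 - 195 \sqrt{570} \approx -4584.6$)
$- v = - (71 - 195 \sqrt{570}) = -71 + 195 \sqrt{570}$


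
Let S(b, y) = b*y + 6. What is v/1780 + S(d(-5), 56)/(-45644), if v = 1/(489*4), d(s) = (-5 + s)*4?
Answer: 1944529691/39729450480 ≈ 0.048944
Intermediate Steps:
d(s) = -20 + 4*s
S(b, y) = 6 + b*y
v = 1/1956 ≈ 0.00051125
v/1780 + S(d(-5), 56)/(-45644) = (1/1956)/1780 + (6 + (-20 + 4*(-5))*56)/(-45644) = (1/1956)*(1/1780) + (6 + (-20 - 20)*56)*(-1/45644) = 1/3481680 + (6 - 40*56)*(-1/45644) = 1/3481680 + (6 - 2240)*(-1/45644) = 1/3481680 - 2234*(-1/45644) = 1/3481680 + 1117/22822 = 1944529691/39729450480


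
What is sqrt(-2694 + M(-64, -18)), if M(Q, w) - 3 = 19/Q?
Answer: I*sqrt(172243)/8 ≈ 51.878*I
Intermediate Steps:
M(Q, w) = 3 + 19/Q
sqrt(-2694 + M(-64, -18)) = sqrt(-2694 + (3 + 19/(-64))) = sqrt(-2694 + (3 + 19*(-1/64))) = sqrt(-2694 + (3 - 19/64)) = sqrt(-2694 + 173/64) = sqrt(-172243/64) = I*sqrt(172243)/8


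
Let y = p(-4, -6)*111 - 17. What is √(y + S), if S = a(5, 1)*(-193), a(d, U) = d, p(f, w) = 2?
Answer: 2*I*√190 ≈ 27.568*I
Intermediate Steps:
S = -965 (S = 5*(-193) = -965)
y = 205 (y = 2*111 - 17 = 222 - 17 = 205)
√(y + S) = √(205 - 965) = √(-760) = 2*I*√190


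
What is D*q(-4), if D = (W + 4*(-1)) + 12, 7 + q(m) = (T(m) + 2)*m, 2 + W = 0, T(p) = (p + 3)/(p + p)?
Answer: -93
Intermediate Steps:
T(p) = (3 + p)/(2*p) (T(p) = (3 + p)/((2*p)) = (3 + p)*(1/(2*p)) = (3 + p)/(2*p))
W = -2 (W = -2 + 0 = -2)
q(m) = -7 + m*(2 + (3 + m)/(2*m)) (q(m) = -7 + ((3 + m)/(2*m) + 2)*m = -7 + (2 + (3 + m)/(2*m))*m = -7 + m*(2 + (3 + m)/(2*m)))
D = 6 (D = (-2 + 4*(-1)) + 12 = (-2 - 4) + 12 = -6 + 12 = 6)
D*q(-4) = 6*(-11/2 + (5/2)*(-4)) = 6*(-11/2 - 10) = 6*(-31/2) = -93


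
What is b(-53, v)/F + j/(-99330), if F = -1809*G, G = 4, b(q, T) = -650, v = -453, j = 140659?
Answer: -39718501/29947995 ≈ -1.3262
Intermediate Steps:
F = -7236 (F = -1809*4 = -7236)
b(-53, v)/F + j/(-99330) = -650/(-7236) + 140659/(-99330) = -650*(-1/7236) + 140659*(-1/99330) = 325/3618 - 140659/99330 = -39718501/29947995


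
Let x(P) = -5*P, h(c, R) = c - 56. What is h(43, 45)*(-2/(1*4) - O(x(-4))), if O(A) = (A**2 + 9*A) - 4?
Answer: 14989/2 ≈ 7494.5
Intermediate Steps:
h(c, R) = -56 + c
O(A) = -4 + A**2 + 9*A
h(43, 45)*(-2/(1*4) - O(x(-4))) = (-56 + 43)*(-2/(1*4) - (-4 + (-5*(-4))**2 + 9*(-5*(-4)))) = -13*(-2/4 - (-4 + 20**2 + 9*20)) = -13*(-2*1/4 - (-4 + 400 + 180)) = -13*(-1/2 - 1*576) = -13*(-1/2 - 576) = -13*(-1153/2) = 14989/2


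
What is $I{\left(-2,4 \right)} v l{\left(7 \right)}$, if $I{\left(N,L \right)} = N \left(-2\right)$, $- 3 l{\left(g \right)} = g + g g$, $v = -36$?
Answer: $2688$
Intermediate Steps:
$l{\left(g \right)} = - \frac{g}{3} - \frac{g^{2}}{3}$ ($l{\left(g \right)} = - \frac{g + g g}{3} = - \frac{g + g^{2}}{3} = - \frac{g}{3} - \frac{g^{2}}{3}$)
$I{\left(N,L \right)} = - 2 N$
$I{\left(-2,4 \right)} v l{\left(7 \right)} = \left(-2\right) \left(-2\right) \left(-36\right) \left(\left(- \frac{1}{3}\right) 7 \left(1 + 7\right)\right) = 4 \left(-36\right) \left(\left(- \frac{1}{3}\right) 7 \cdot 8\right) = \left(-144\right) \left(- \frac{56}{3}\right) = 2688$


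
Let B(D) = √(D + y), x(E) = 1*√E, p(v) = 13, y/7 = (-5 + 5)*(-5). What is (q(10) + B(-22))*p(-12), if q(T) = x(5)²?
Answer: 65 + 13*I*√22 ≈ 65.0 + 60.975*I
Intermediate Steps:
y = 0 (y = 7*((-5 + 5)*(-5)) = 7*(0*(-5)) = 7*0 = 0)
x(E) = √E
B(D) = √D (B(D) = √(D + 0) = √D)
q(T) = 5 (q(T) = (√5)² = 5)
(q(10) + B(-22))*p(-12) = (5 + √(-22))*13 = (5 + I*√22)*13 = 65 + 13*I*√22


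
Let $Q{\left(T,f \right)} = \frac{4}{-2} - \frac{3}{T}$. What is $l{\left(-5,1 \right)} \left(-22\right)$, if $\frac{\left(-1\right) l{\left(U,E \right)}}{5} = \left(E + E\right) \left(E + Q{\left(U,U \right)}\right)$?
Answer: $-88$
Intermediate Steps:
$Q{\left(T,f \right)} = -2 - \frac{3}{T}$ ($Q{\left(T,f \right)} = 4 \left(- \frac{1}{2}\right) - \frac{3}{T} = -2 - \frac{3}{T}$)
$l{\left(U,E \right)} = - 10 E \left(-2 + E - \frac{3}{U}\right)$ ($l{\left(U,E \right)} = - 5 \left(E + E\right) \left(E - \left(2 + \frac{3}{U}\right)\right) = - 5 \cdot 2 E \left(-2 + E - \frac{3}{U}\right) = - 10 E \left(-2 + E - \frac{3}{U}\right)$)
$l{\left(-5,1 \right)} \left(-22\right) = 10 \cdot 1 \frac{1}{-5} \left(3 - 5 \left(2 - 1\right)\right) \left(-22\right) = 10 \cdot 1 \left(- \frac{1}{5}\right) \left(3 - 5 \left(2 - 1\right)\right) \left(-22\right) = 10 \cdot 1 \left(- \frac{1}{5}\right) \left(3 - 5\right) \left(-22\right) = 10 \cdot 1 \left(- \frac{1}{5}\right) \left(-2\right) \left(-22\right) = 4 \left(-22\right) = -88$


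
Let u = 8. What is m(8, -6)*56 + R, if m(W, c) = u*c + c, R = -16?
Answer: -3040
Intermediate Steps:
m(W, c) = 9*c (m(W, c) = 8*c + c = 9*c)
m(8, -6)*56 + R = (9*(-6))*56 - 16 = -54*56 - 16 = -3024 - 16 = -3040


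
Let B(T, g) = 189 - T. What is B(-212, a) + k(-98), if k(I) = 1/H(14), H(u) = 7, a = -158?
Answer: 2808/7 ≈ 401.14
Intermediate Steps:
k(I) = ⅐ (k(I) = 1/7 = ⅐)
B(-212, a) + k(-98) = (189 - 1*(-212)) + ⅐ = (189 + 212) + ⅐ = 401 + ⅐ = 2808/7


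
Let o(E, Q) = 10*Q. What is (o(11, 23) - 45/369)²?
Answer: 88830625/1681 ≈ 52844.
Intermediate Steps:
(o(11, 23) - 45/369)² = (10*23 - 45/369)² = (230 - 45*1/369)² = (230 - 5/41)² = (9425/41)² = 88830625/1681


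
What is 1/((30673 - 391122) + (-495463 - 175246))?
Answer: -1/1031158 ≈ -9.6978e-7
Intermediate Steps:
1/((30673 - 391122) + (-495463 - 175246)) = 1/(-360449 - 670709) = 1/(-1031158) = -1/1031158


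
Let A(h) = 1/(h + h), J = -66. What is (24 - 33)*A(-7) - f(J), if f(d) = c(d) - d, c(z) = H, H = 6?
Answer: -999/14 ≈ -71.357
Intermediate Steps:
A(h) = 1/(2*h)
c(z) = 6
f(d) = 6 - d
(24 - 33)*A(-7) - f(J) = (24 - 33)*((½)/(-7)) - (6 - 1*(-66)) = -9*(-1)/(2*7) - (6 + 66) = -9*(-1/14) - 1*72 = 9/14 - 72 = -999/14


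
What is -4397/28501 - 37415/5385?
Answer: -218008552/30695577 ≈ -7.1023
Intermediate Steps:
-4397/28501 - 37415/5385 = -4397*1/28501 - 37415*1/5385 = -4397/28501 - 7483/1077 = -218008552/30695577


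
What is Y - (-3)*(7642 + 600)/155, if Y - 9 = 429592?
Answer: 66612881/155 ≈ 4.2976e+5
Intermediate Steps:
Y = 429601 (Y = 9 + 429592 = 429601)
Y - (-3)*(7642 + 600)/155 = 429601 - (-3)*(7642 + 600)/155 = 429601 - (-3)*8242*(1/155) = 429601 - (-3)*8242/155 = 429601 - 1*(-24726/155) = 429601 + 24726/155 = 66612881/155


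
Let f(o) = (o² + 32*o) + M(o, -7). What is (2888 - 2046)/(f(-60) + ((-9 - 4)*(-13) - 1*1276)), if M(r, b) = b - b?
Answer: 842/573 ≈ 1.4695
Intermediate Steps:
M(r, b) = 0
f(o) = o² + 32*o (f(o) = (o² + 32*o) + 0 = o² + 32*o)
(2888 - 2046)/(f(-60) + ((-9 - 4)*(-13) - 1*1276)) = (2888 - 2046)/(-60*(32 - 60) + ((-9 - 4)*(-13) - 1*1276)) = 842/(-60*(-28) + (-13*(-13) - 1276)) = 842/(1680 + (169 - 1276)) = 842/(1680 - 1107) = 842/573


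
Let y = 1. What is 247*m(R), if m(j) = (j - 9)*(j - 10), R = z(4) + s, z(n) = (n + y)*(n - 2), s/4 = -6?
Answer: 136344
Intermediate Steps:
s = -24 (s = 4*(-6) = -24)
z(n) = (1 + n)*(-2 + n) (z(n) = (n + 1)*(n - 2) = (1 + n)*(-2 + n))
R = -14 (R = (-2 + 4**2 - 1*4) - 24 = (-2 + 16 - 4) - 24 = 10 - 24 = -14)
m(j) = (-10 + j)*(-9 + j) (m(j) = (-9 + j)*(-10 + j) = (-10 + j)*(-9 + j))
247*m(R) = 247*(90 + (-14)**2 - 19*(-14)) = 247*(90 + 196 + 266) = 247*552 = 136344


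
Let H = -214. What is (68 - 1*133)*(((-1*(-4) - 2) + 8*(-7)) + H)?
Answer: 17420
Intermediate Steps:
(68 - 1*133)*(((-1*(-4) - 2) + 8*(-7)) + H) = (68 - 1*133)*(((-1*(-4) - 2) + 8*(-7)) - 214) = (68 - 133)*(((4 - 2) - 56) - 214) = -65*((2 - 56) - 214) = -65*(-54 - 214) = -65*(-268) = 17420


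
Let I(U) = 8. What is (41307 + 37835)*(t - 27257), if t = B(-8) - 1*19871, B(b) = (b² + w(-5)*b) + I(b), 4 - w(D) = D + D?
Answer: -3732969856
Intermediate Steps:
w(D) = 4 - 2*D (w(D) = 4 - (D + D) = 4 - 2*D)
B(b) = 8 + b² + 14*b (B(b) = (b² + (4 - 2*(-5))*b) + 8 = (b² + (4 + 10)*b) + 8 = (b² + 14*b) + 8 = 8 + b² + 14*b)
t = -19911 (t = (8 + (-8)² + 14*(-8)) - 1*19871 = (8 + 64 - 112) - 19871 = -40 - 19871 = -19911)
(41307 + 37835)*(t - 27257) = (41307 + 37835)*(-19911 - 27257) = 79142*(-47168) = -3732969856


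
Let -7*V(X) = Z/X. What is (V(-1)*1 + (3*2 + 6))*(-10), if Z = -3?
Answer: -810/7 ≈ -115.71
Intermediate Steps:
V(X) = 3/(7*X) (V(X) = -(-3)/(7*X) = 3/(7*X))
(V(-1)*1 + (3*2 + 6))*(-10) = (((3/7)/(-1))*1 + (3*2 + 6))*(-10) = (((3/7)*(-1))*1 + (6 + 6))*(-10) = (-3/7*1 + 12)*(-10) = (-3/7 + 12)*(-10) = (81/7)*(-10) = -810/7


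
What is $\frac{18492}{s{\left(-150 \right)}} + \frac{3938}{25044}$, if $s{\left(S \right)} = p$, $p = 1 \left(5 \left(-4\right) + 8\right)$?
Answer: $- \frac{19294433}{12522} \approx -1540.8$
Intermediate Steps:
$p = -12$ ($p = 1 \left(-20 + 8\right) = 1 \left(-12\right) = -12$)
$s{\left(S \right)} = -12$
$\frac{18492}{s{\left(-150 \right)}} + \frac{3938}{25044} = \frac{18492}{-12} + \frac{3938}{25044} = 18492 \left(- \frac{1}{12}\right) + 3938 \cdot \frac{1}{25044} = -1541 + \frac{1969}{12522} = - \frac{19294433}{12522}$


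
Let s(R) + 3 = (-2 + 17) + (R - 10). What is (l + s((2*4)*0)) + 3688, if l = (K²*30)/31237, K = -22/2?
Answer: 115268160/31237 ≈ 3690.1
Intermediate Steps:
K = -11 (K = -22*½ = -11)
s(R) = 2 + R (s(R) = -3 + ((-2 + 17) + (R - 10)) = -3 + (15 + (-10 + R)) = -3 + (5 + R) = 2 + R)
l = 3630/31237 (l = ((-11)²*30)/31237 = (121*30)*(1/31237) = 3630*(1/31237) = 3630/31237 ≈ 0.11621)
(l + s((2*4)*0)) + 3688 = (3630/31237 + (2 + (2*4)*0)) + 3688 = (3630/31237 + (2 + 8*0)) + 3688 = (3630/31237 + (2 + 0)) + 3688 = (3630/31237 + 2) + 3688 = 66104/31237 + 3688 = 115268160/31237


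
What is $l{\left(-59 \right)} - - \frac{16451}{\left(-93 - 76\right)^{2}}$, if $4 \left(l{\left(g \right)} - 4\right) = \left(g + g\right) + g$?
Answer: $- \frac{4532517}{114244} \approx -39.674$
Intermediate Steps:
$l{\left(g \right)} = 4 + \frac{3 g}{4}$ ($l{\left(g \right)} = 4 + \frac{\left(g + g\right) + g}{4} = 4 + \frac{2 g + g}{4} = 4 + \frac{3 g}{4}$)
$l{\left(-59 \right)} - - \frac{16451}{\left(-93 - 76\right)^{2}} = \left(4 + \frac{3}{4} \left(-59\right)\right) - - \frac{16451}{\left(-93 - 76\right)^{2}} = \left(4 - \frac{177}{4}\right) - - \frac{16451}{\left(-169\right)^{2}} = - \frac{161}{4} - - \frac{16451}{28561} = - \frac{161}{4} + \frac{16451}{28561} = - \frac{4532517}{114244}$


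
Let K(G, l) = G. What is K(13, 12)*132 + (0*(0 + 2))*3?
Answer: 1716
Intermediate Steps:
K(13, 12)*132 + (0*(0 + 2))*3 = 13*132 + (0*(0 + 2))*3 = 1716 + (0*2)*3 = 1716 + 0*3 = 1716 + 0 = 1716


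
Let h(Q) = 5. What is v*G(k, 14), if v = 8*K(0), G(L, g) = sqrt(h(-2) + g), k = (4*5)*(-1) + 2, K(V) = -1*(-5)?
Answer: 40*sqrt(19) ≈ 174.36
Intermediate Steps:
K(V) = 5
k = -18 (k = 20*(-1) + 2 = -20 + 2 = -18)
G(L, g) = sqrt(5 + g)
v = 40 (v = 8*5 = 40)
v*G(k, 14) = 40*sqrt(5 + 14) = 40*sqrt(19)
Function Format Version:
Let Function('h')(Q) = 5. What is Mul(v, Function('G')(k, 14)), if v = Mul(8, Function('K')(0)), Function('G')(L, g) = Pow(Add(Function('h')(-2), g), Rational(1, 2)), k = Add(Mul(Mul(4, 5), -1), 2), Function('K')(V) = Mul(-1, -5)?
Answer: Mul(40, Pow(19, Rational(1, 2))) ≈ 174.36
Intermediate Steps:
Function('K')(V) = 5
k = -18 (k = Add(Mul(20, -1), 2) = Add(-20, 2) = -18)
Function('G')(L, g) = Pow(Add(5, g), Rational(1, 2))
v = 40 (v = Mul(8, 5) = 40)
Mul(v, Function('G')(k, 14)) = Mul(40, Pow(Add(5, 14), Rational(1, 2))) = Mul(40, Pow(19, Rational(1, 2)))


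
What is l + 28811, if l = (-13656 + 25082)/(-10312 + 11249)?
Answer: 27007333/937 ≈ 28823.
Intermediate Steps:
l = 11426/937 ≈ 12.194
l + 28811 = 11426/937 + 28811 = 27007333/937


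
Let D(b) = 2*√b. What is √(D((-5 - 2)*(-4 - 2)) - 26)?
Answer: √(-26 + 2*√42) ≈ 3.6109*I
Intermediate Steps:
√(D((-5 - 2)*(-4 - 2)) - 26) = √(2*√((-5 - 2)*(-4 - 2)) - 26) = √(2*√(-7*(-6)) - 26) = √(2*√42 - 26) = √(-26 + 2*√42)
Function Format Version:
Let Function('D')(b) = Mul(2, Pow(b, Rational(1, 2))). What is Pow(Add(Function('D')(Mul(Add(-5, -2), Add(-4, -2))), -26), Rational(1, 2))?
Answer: Pow(Add(-26, Mul(2, Pow(42, Rational(1, 2)))), Rational(1, 2)) ≈ Mul(3.6109, I)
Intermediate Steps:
Pow(Add(Function('D')(Mul(Add(-5, -2), Add(-4, -2))), -26), Rational(1, 2)) = Pow(Add(Mul(2, Pow(Mul(Add(-5, -2), Add(-4, -2)), Rational(1, 2))), -26), Rational(1, 2)) = Pow(Add(Mul(2, Pow(Mul(-7, -6), Rational(1, 2))), -26), Rational(1, 2)) = Pow(Add(Mul(2, Pow(42, Rational(1, 2))), -26), Rational(1, 2)) = Pow(Add(-26, Mul(2, Pow(42, Rational(1, 2)))), Rational(1, 2))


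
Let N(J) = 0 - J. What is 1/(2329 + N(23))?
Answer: 1/2306 ≈ 0.00043365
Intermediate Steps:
N(J) = -J
1/(2329 + N(23)) = 1/(2329 - 1*23) = 1/(2329 - 23) = 1/2306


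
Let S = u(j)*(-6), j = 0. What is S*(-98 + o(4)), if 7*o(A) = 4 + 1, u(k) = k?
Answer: 0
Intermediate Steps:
S = 0 (S = 0*(-6) = 0)
o(A) = 5/7 (o(A) = (4 + 1)/7 = (⅐)*5 = 5/7)
S*(-98 + o(4)) = 0*(-98 + 5/7) = 0*(-681/7) = 0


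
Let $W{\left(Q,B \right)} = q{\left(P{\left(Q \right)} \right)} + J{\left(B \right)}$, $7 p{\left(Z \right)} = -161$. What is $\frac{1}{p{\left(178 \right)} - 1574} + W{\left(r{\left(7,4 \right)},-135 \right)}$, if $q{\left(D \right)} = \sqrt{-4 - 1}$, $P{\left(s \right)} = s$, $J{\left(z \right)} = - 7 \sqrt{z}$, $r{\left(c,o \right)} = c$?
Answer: $- \frac{1}{1597} + i \sqrt{5} - 21 i \sqrt{15} \approx -0.00062617 - 79.097 i$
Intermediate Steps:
$p{\left(Z \right)} = -23$ ($p{\left(Z \right)} = \frac{1}{7} \left(-161\right) = -23$)
$q{\left(D \right)} = i \sqrt{5}$ ($q{\left(D \right)} = \sqrt{-5} = i \sqrt{5}$)
$W{\left(Q,B \right)} = - 7 \sqrt{B} + i \sqrt{5}$ ($W{\left(Q,B \right)} = i \sqrt{5} - 7 \sqrt{B} = - 7 \sqrt{B} + i \sqrt{5}$)
$\frac{1}{p{\left(178 \right)} - 1574} + W{\left(r{\left(7,4 \right)},-135 \right)} = \frac{1}{-23 - 1574} - \left(- i \sqrt{5} + 21 i \sqrt{15}\right) = \frac{1}{-1597} + \left(- 7 \cdot 3 i \sqrt{15} + i \sqrt{5}\right) = - \frac{1}{1597} - \left(- i \sqrt{5} + 21 i \sqrt{15}\right) = - \frac{1}{1597} + i \sqrt{5} - 21 i \sqrt{15}$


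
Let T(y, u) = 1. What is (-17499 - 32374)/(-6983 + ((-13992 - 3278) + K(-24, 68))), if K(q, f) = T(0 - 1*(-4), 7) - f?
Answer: 49873/24320 ≈ 2.0507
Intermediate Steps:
K(q, f) = 1 - f
(-17499 - 32374)/(-6983 + ((-13992 - 3278) + K(-24, 68))) = (-17499 - 32374)/(-6983 + ((-13992 - 3278) + (1 - 1*68))) = -49873/(-6983 + (-17270 + (1 - 68))) = -49873/(-6983 + (-17270 - 67)) = -49873/(-6983 - 17337) = -49873/(-24320) = -49873*(-1/24320) = 49873/24320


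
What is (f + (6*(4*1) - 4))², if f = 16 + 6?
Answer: 1764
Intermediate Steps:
f = 22
(f + (6*(4*1) - 4))² = (22 + (6*(4*1) - 4))² = (22 + (6*4 - 4))² = (22 + (24 - 4))² = (22 + 20)² = 42² = 1764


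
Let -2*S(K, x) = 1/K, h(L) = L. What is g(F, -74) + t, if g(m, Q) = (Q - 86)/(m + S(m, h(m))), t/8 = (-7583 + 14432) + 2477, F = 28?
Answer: 116901776/1567 ≈ 74602.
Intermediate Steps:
S(K, x) = -1/(2*K)
t = 74608 (t = 8*((-7583 + 14432) + 2477) = 8*(6849 + 2477) = 8*9326 = 74608)
g(m, Q) = (-86 + Q)/(m - 1/(2*m)) (g(m, Q) = (Q - 86)/(m - 1/(2*m)) = (-86 + Q)/(m - 1/(2*m)))
g(F, -74) + t = 2*28*(-86 - 74)/(-1 + 2*28²) + 74608 = 2*28*(-160)/(-1 + 2*784) + 74608 = 2*28*(-160)/(-1 + 1568) + 74608 = 2*28*(-160)/1567 + 74608 = 2*28*(1/1567)*(-160) + 74608 = -8960/1567 + 74608 = 116901776/1567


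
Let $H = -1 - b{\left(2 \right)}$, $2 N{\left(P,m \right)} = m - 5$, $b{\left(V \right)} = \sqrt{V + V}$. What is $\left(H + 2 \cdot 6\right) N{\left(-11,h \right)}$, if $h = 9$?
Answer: $18$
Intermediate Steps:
$b{\left(V \right)} = \sqrt{2} \sqrt{V}$ ($b{\left(V \right)} = \sqrt{2 V} = \sqrt{2} \sqrt{V}$)
$N{\left(P,m \right)} = - \frac{5}{2} + \frac{m}{2}$ ($N{\left(P,m \right)} = \frac{m - 5}{2} = \frac{-5 + m}{2} = - \frac{5}{2} + \frac{m}{2}$)
$H = -3$ ($H = -1 - \sqrt{2} \sqrt{2} = -1 - 2 = -3$)
$\left(H + 2 \cdot 6\right) N{\left(-11,h \right)} = \left(-3 + 2 \cdot 6\right) \left(- \frac{5}{2} + \frac{1}{2} \cdot 9\right) = \left(-3 + 12\right) \left(- \frac{5}{2} + \frac{9}{2}\right) = 9 \cdot 2 = 18$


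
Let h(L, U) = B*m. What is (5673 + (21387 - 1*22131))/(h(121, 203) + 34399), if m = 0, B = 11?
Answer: 4929/34399 ≈ 0.14329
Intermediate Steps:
h(L, U) = 0 (h(L, U) = 11*0 = 0)
(5673 + (21387 - 1*22131))/(h(121, 203) + 34399) = (5673 + (21387 - 1*22131))/(0 + 34399) = (5673 + (21387 - 22131))/34399 = (5673 - 744)*(1/34399) = 4929*(1/34399) = 4929/34399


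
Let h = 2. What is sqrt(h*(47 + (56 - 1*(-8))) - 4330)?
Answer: 2*I*sqrt(1027) ≈ 64.094*I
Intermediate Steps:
sqrt(h*(47 + (56 - 1*(-8))) - 4330) = sqrt(2*(47 + (56 - 1*(-8))) - 4330) = sqrt(2*(47 + (56 + 8)) - 4330) = sqrt(2*(47 + 64) - 4330) = sqrt(2*111 - 4330) = sqrt(222 - 4330) = sqrt(-4108) = 2*I*sqrt(1027)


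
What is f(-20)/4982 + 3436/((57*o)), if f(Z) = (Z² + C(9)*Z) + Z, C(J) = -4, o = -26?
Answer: -4109108/1845831 ≈ -2.2262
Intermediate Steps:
f(Z) = Z² - 3*Z (f(Z) = (Z² - 4*Z) + Z = Z² - 3*Z)
f(-20)/4982 + 3436/((57*o)) = -20*(-3 - 20)/4982 + 3436/((57*(-26))) = -20*(-23)*(1/4982) + 3436/(-1482) = 460*(1/4982) + 3436*(-1/1482) = 230/2491 - 1718/741 = -4109108/1845831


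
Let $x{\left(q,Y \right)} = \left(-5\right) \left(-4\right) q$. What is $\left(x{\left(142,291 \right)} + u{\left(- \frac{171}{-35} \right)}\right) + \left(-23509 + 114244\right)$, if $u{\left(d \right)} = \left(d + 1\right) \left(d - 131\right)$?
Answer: $\frac{113720091}{1225} \approx 92833.0$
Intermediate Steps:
$x{\left(q,Y \right)} = 20 q$
$u{\left(d \right)} = \left(1 + d\right) \left(-131 + d\right)$
$\left(x{\left(142,291 \right)} + u{\left(- \frac{171}{-35} \right)}\right) + \left(-23509 + 114244\right) = \left(20 \cdot 142 - \left(131 - \frac{29241}{1225} + 130 \left(-171\right) \frac{1}{-35}\right)\right) + \left(-23509 + 114244\right) = \left(2840 - \left(131 - \frac{29241}{1225} + 130 \left(-171\right) \left(- \frac{1}{35}\right)\right)\right) + 90735 = \left(2840 - \left(\frac{5363}{7} - \frac{29241}{1225}\right)\right) + 90735 = \left(2840 - \frac{909284}{1225}\right) + 90735 = \frac{2569716}{1225} + 90735 = \frac{113720091}{1225}$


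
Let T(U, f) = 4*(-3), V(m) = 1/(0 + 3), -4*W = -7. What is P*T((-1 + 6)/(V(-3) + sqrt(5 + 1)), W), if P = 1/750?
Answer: -2/125 ≈ -0.016000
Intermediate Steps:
W = 7/4 (W = -1/4*(-7) = 7/4 ≈ 1.7500)
V(m) = 1/3
P = 1/750 ≈ 0.0013333
T(U, f) = -12
P*T((-1 + 6)/(V(-3) + sqrt(5 + 1)), W) = (1/750)*(-12) = -2/125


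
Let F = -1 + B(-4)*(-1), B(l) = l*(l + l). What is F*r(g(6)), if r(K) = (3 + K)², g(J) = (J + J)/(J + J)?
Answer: -528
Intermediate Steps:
g(J) = 1 (g(J) = (2*J)/((2*J)) = (2*J)*(1/(2*J)) = 1)
B(l) = 2*l² (B(l) = l*(2*l) = 2*l²)
F = -33 (F = -1 + (2*(-4)²)*(-1) = -1 + (2*16)*(-1) = -1 + 32*(-1) = -1 - 32 = -33)
F*r(g(6)) = -33*(3 + 1)² = -33*4² = -33*16 = -528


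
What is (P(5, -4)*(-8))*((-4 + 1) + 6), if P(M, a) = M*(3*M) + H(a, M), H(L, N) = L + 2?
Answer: -1752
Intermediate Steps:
H(L, N) = 2 + L
P(M, a) = 2 + a + 3*M² (P(M, a) = M*(3*M) + (2 + a) = 3*M² + (2 + a) = 2 + a + 3*M²)
(P(5, -4)*(-8))*((-4 + 1) + 6) = ((2 - 4 + 3*5²)*(-8))*((-4 + 1) + 6) = ((2 - 4 + 3*25)*(-8))*(-3 + 6) = ((2 - 4 + 75)*(-8))*3 = (73*(-8))*3 = -584*3 = -1752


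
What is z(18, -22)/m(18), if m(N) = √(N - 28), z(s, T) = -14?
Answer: 7*I*√10/5 ≈ 4.4272*I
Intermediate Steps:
m(N) = √(-28 + N)
z(18, -22)/m(18) = -14/√(-28 + 18) = -14*(-I*√10/10) = -(-7)*I*√10/5 = 7*I*√10/5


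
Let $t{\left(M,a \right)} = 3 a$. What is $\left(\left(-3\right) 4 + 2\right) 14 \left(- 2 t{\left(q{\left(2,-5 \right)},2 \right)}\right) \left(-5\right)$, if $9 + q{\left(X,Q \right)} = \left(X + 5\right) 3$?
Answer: $-8400$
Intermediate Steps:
$q{\left(X,Q \right)} = 6 + 3 X$ ($q{\left(X,Q \right)} = -9 + \left(X + 5\right) 3 = -9 + \left(5 + X\right) 3 = -9 + \left(15 + 3 X\right) = 6 + 3 X$)
$\left(\left(-3\right) 4 + 2\right) 14 \left(- 2 t{\left(q{\left(2,-5 \right)},2 \right)}\right) \left(-5\right) = \left(\left(-3\right) 4 + 2\right) 14 \left(- 2 \cdot 3 \cdot 2\right) \left(-5\right) = \left(-12 + 2\right) 14 \left(\left(-2\right) 6\right) \left(-5\right) = \left(-10\right) 14 \left(-12\right) \left(-5\right) = \left(-140\right) \left(-12\right) \left(-5\right) = 1680 \left(-5\right) = -8400$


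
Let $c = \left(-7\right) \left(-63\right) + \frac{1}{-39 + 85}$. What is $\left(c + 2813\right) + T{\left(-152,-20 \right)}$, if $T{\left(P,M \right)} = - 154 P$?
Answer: $\frac{1226453}{46} \approx 26662.0$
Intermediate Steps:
$c = \frac{20287}{46}$ ($c = 441 + \frac{1}{46} = \frac{20287}{46} \approx 441.02$)
$\left(c + 2813\right) + T{\left(-152,-20 \right)} = \left(\frac{20287}{46} + 2813\right) - -23408 = \frac{149685}{46} + 23408 = \frac{1226453}{46}$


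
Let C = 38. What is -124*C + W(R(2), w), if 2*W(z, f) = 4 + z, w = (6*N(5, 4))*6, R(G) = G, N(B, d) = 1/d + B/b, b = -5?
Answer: -4709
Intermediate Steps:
N(B, d) = 1/d - B/5 (N(B, d) = 1/d + B/(-5) = 1/d + B*(-⅕) = 1/d - B/5)
w = -27 (w = (6*(1/4 - ⅕*5))*6 = (6*(¼ - 1))*6 = (6*(-¾))*6 = -9/2*6 = -27)
W(z, f) = 2 + z/2 (W(z, f) = (4 + z)/2 = 2 + z/2)
-124*C + W(R(2), w) = -124*38 + (2 + (½)*2) = -4712 + (2 + 1) = -4712 + 3 = -4709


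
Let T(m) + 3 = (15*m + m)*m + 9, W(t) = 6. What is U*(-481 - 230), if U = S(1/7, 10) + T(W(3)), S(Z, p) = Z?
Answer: -2897325/7 ≈ -4.1390e+5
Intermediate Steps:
T(m) = 6 + 16*m² (T(m) = -3 + ((15*m + m)*m + 9) = -3 + ((16*m)*m + 9) = -3 + (16*m² + 9) = -3 + (9 + 16*m²) = 6 + 16*m²)
U = 4075/7 (U = 1/7 + (6 + 16*6²) = ⅐ + (6 + 16*36) = ⅐ + (6 + 576) = ⅐ + 582 = 4075/7 ≈ 582.14)
U*(-481 - 230) = 4075*(-481 - 230)/7 = (4075/7)*(-711) = -2897325/7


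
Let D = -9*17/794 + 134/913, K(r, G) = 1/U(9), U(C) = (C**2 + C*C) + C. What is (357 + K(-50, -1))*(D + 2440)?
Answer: 17996710145596/20660277 ≈ 8.7108e+5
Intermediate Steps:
U(C) = C + 2*C**2 (U(C) = (C**2 + C**2) + C = 2*C**2 + C = C + 2*C**2)
K(r, G) = 1/171 (K(r, G) = 1/(9*(1 + 2*9)) = 1/(9*(1 + 18)) = 1/(9*19) = 1/171)
D = -33293/724922 (D = -153*1/794 + 134*(1/913) = -153/794 + 134/913 = -33293/724922 ≈ -0.045926)
(357 + K(-50, -1))*(D + 2440) = (357 + 1/171)*(-33293/724922 + 2440) = (61048/171)*(1768776387/724922) = 17996710145596/20660277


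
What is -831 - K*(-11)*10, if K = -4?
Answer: -1271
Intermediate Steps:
-831 - K*(-11)*10 = -831 - (-4*(-11))*10 = -831 - 44*10 = -831 - 1*440 = -831 - 440 = -1271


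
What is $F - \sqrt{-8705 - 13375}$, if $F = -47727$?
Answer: $-47727 - 8 i \sqrt{345} \approx -47727.0 - 148.59 i$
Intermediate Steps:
$F - \sqrt{-8705 - 13375} = -47727 - \sqrt{-8705 - 13375} = -47727 - \sqrt{-22080} = -47727 - 8 i \sqrt{345}$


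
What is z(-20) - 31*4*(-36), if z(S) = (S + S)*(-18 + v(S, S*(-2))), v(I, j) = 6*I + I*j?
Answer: 41984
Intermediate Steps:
z(S) = 2*S*(-18 + S*(6 - 2*S)) (z(S) = (S + S)*(-18 + S*(6 + S*(-2))) = (2*S)*(-18 + S*(6 - 2*S)) = 2*S*(-18 + S*(6 - 2*S)))
z(-20) - 31*4*(-36) = -4*(-20)*(9 - 20*(-3 - 20)) - 31*4*(-36) = -4*(-20)*(9 - 20*(-23)) - 124*(-36) = -4*(-20)*(9 + 460) + 4464 = -4*(-20)*469 + 4464 = 37520 + 4464 = 41984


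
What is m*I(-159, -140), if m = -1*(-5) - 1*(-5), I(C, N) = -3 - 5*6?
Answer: -330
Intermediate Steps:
I(C, N) = -33 (I(C, N) = -3 - 30 = -33)
m = 10 (m = 5 + 5 = 10)
m*I(-159, -140) = 10*(-33) = -330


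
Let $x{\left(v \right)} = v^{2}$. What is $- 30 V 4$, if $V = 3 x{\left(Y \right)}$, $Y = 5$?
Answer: $-9000$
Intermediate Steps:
$V = 75$ ($V = 3 \cdot 5^{2} = 3 \cdot 25 = 75$)
$- 30 V 4 = \left(-30\right) 75 \cdot 4 = \left(-2250\right) 4 = -9000$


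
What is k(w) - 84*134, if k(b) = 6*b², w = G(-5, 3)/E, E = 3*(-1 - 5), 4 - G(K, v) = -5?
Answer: -22509/2 ≈ -11255.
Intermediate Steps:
G(K, v) = 9 (G(K, v) = 4 - 1*(-5) = 4 + 5 = 9)
E = -18 (E = 3*(-6) = -18)
w = -½ (w = 9/(-18) = 9*(-1/18) = -½ ≈ -0.50000)
k(w) - 84*134 = 6*(-½)² - 84*134 = 6*(¼) - 11256 = 3/2 - 11256 = -22509/2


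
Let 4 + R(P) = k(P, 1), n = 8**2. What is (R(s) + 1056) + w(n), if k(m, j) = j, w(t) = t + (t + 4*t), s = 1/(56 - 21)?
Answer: 1437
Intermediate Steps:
n = 64
s = 1/35 ≈ 0.028571
w(t) = 6*t (w(t) = t + 5*t = 6*t)
R(P) = -3 (R(P) = -4 + 1 = -3)
(R(s) + 1056) + w(n) = (-3 + 1056) + 6*64 = 1053 + 384 = 1437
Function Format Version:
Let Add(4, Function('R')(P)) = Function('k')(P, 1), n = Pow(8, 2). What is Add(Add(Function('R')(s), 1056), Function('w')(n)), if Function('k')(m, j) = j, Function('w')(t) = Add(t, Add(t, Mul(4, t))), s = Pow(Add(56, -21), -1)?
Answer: 1437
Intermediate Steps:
n = 64
s = Rational(1, 35) (s = Pow(35, -1) = Rational(1, 35) ≈ 0.028571)
Function('w')(t) = Mul(6, t) (Function('w')(t) = Add(t, Mul(5, t)) = Mul(6, t))
Function('R')(P) = -3 (Function('R')(P) = Add(-4, 1) = -3)
Add(Add(Function('R')(s), 1056), Function('w')(n)) = Add(Add(-3, 1056), Mul(6, 64)) = Add(1053, 384) = 1437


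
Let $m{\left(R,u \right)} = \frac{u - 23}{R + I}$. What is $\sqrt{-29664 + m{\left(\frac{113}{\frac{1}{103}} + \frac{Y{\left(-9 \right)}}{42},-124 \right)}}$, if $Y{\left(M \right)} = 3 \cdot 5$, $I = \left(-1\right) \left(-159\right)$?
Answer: $\frac{i \sqrt{89926260390858}}{55059} \approx 172.23 i$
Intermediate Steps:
$I = 159$
$Y{\left(M \right)} = 15$
$m{\left(R,u \right)} = \frac{-23 + u}{159 + R}$ ($m{\left(R,u \right)} = \frac{u - 23}{R + 159} = \frac{-23 + u}{159 + R}$)
$\sqrt{-29664 + m{\left(\frac{113}{\frac{1}{103}} + \frac{Y{\left(-9 \right)}}{42},-124 \right)}} = \sqrt{-29664 + \frac{-23 - 124}{159 + \left(\frac{113}{\frac{1}{103}} + \frac{15}{42}\right)}} = \sqrt{-29664 + \frac{1}{159 + \left(113 \frac{1}{\frac{1}{103}} + 15 \cdot \frac{1}{42}\right)} \left(-147\right)} = \sqrt{-29664 + \frac{1}{159 + \left(113 \cdot 103 + \frac{5}{14}\right)} \left(-147\right)} = \sqrt{-29664 + \frac{1}{159 + \left(11639 + \frac{5}{14}\right)} \left(-147\right)} = \sqrt{-29664 + \frac{1}{159 + \frac{162951}{14}} \left(-147\right)} = \sqrt{-29664 + \frac{1}{\frac{165177}{14}} \left(-147\right)} = \sqrt{-29664 + \frac{14}{165177} \left(-147\right)} = \sqrt{-29664 - \frac{686}{55059}} = \sqrt{- \frac{1633270862}{55059}} = \frac{i \sqrt{89926260390858}}{55059}$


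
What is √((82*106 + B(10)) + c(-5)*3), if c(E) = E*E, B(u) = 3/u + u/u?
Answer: √876830/10 ≈ 93.639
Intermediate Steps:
B(u) = 1 + 3/u (B(u) = 3/u + 1 = 1 + 3/u)
c(E) = E²
√((82*106 + B(10)) + c(-5)*3) = √((82*106 + (3 + 10)/10) + (-5)²*3) = √((8692 + (⅒)*13) + 25*3) = √((8692 + 13/10) + 75) = √(86933/10 + 75) = √(87683/10) = √876830/10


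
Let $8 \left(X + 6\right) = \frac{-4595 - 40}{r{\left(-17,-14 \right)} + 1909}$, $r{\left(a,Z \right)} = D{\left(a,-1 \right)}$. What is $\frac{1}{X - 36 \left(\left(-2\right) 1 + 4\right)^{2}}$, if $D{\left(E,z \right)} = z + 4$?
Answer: $- \frac{15296}{2299035} \approx -0.0066532$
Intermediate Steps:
$D{\left(E,z \right)} = 4 + z$
$r{\left(a,Z \right)} = 3$ ($r{\left(a,Z \right)} = 4 - 1 = 3$)
$X = - \frac{96411}{15296}$ ($X = -6 + \frac{\left(-4595 - 40\right) \frac{1}{3 + 1909}}{8} = -6 + \frac{\left(-4635\right) \frac{1}{1912}}{8} = -6 + \frac{1}{8} \left(- \frac{4635}{1912}\right) = -6 - \frac{4635}{15296} = - \frac{96411}{15296} \approx -6.303$)
$\frac{1}{X - 36 \left(\left(-2\right) 1 + 4\right)^{2}} = \frac{1}{- \frac{96411}{15296} - 36 \left(\left(-2\right) 1 + 4\right)^{2}} = \frac{1}{- \frac{96411}{15296} - 36 \left(-2 + 4\right)^{2}} = \frac{1}{- \frac{96411}{15296} - 36 \cdot 2^{2}} = \frac{1}{- \frac{96411}{15296} - 144} = \frac{1}{- \frac{2299035}{15296}} = - \frac{15296}{2299035}$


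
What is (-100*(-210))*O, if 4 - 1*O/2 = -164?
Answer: 7056000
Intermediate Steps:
O = 336 (O = 8 - 2*(-164) = 8 + 328 = 336)
(-100*(-210))*O = -100*(-210)*336 = 21000*336 = 7056000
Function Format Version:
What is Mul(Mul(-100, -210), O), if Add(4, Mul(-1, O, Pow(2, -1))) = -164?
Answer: 7056000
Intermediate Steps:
O = 336 (O = Add(8, Mul(-2, -164)) = Add(8, 328) = 336)
Mul(Mul(-100, -210), O) = Mul(Mul(-100, -210), 336) = Mul(21000, 336) = 7056000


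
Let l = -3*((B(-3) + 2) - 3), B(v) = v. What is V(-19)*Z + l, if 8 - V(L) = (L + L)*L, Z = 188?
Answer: -134220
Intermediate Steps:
V(L) = 8 - 2*L² (V(L) = 8 - (L + L)*L = 8 - 2*L*L = 8 - 2*L²)
l = 12 (l = -3*((-3 + 2) - 3) = -3*(-1 - 3) = -3*(-4) = 12)
V(-19)*Z + l = (8 - 2*(-19)²)*188 + 12 = (8 - 2*361)*188 + 12 = (8 - 722)*188 + 12 = -714*188 + 12 = -134232 + 12 = -134220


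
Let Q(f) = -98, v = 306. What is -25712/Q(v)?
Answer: 12856/49 ≈ 262.37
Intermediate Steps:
-25712/Q(v) = -25712/(-98) = -25712*(-1/98) = 12856/49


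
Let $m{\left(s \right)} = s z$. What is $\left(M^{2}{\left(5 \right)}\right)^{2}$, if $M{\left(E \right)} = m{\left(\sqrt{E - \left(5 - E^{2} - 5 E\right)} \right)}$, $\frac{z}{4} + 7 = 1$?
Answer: $829440000$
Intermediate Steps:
$z = -24$ ($z = -28 + 4 \cdot 1 = -28 + 4 = -24$)
$m{\left(s \right)} = - 24 s$ ($m{\left(s \right)} = s \left(-24\right) = - 24 s$)
$M{\left(E \right)} = - 24 \sqrt{-5 + E^{2} + 6 E}$ ($M{\left(E \right)} = - 24 \sqrt{E - \left(5 - E^{2} - 5 E\right)} = - 24 \sqrt{E + \left(-5 + E^{2} + 5 E\right)} = - 24 \sqrt{-5 + E^{2} + 6 E}$)
$\left(M^{2}{\left(5 \right)}\right)^{2} = \left(\left(- 24 \sqrt{-5 + 5^{2} + 6 \cdot 5}\right)^{2}\right)^{2} = \left(\left(- 24 \sqrt{-5 + 25 + 30}\right)^{2}\right)^{2} = \left(\left(- 24 \sqrt{50}\right)^{2}\right)^{2} = \left(\left(- 24 \cdot 5 \sqrt{2}\right)^{2}\right)^{2} = \left(\left(- 120 \sqrt{2}\right)^{2}\right)^{2} = 28800^{2} = 829440000$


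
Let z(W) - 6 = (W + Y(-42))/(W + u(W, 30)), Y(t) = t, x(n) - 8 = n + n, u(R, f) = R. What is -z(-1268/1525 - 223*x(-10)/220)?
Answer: -1766711/380194 ≈ -4.6469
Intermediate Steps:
x(n) = 8 + 2*n (x(n) = 8 + (n + n) = 8 + 2*n)
z(W) = 6 + (-42 + W)/(2*W) (z(W) = 6 + (W - 42)/(W + W) = 6 + (-42 + W)/((2*W)) = 6 + (-42 + W)*(1/(2*W)) = 6 + (-42 + W)/(2*W))
-z(-1268/1525 - 223*x(-10)/220) = -(13/2 - 21/(-1268/1525 - 223/(220/(8 + 2*(-10))))) = -(13/2 - 21/(-1268*1/1525 - 223/(220/(8 - 20)))) = -(13/2 - 21/(-1268/1525 - 223/(220/(-12)))) = -(13/2 - 21/(-1268/1525 - 223/(220*(-1/12)))) = -(13/2 - 21/(-1268/1525 - 223/(-55/3))) = -(13/2 - 21/(-1268/1525 - 223*(-3/55))) = -(13/2 - 21/(-1268/1525 + 669/55)) = -(13/2 - 21/190097/16775) = -(13/2 - 21*16775/190097) = -(13/2 - 352275/190097) = -1*1766711/380194 = -1766711/380194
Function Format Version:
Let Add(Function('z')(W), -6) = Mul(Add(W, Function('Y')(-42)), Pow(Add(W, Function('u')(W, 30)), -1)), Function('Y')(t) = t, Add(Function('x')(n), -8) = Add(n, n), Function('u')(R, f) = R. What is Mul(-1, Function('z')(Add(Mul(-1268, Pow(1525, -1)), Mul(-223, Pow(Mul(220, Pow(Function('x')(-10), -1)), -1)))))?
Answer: Rational(-1766711, 380194) ≈ -4.6469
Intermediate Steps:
Function('x')(n) = Add(8, Mul(2, n)) (Function('x')(n) = Add(8, Add(n, n)) = Add(8, Mul(2, n)))
Function('z')(W) = Add(6, Mul(Rational(1, 2), Pow(W, -1), Add(-42, W))) (Function('z')(W) = Add(6, Mul(Add(W, -42), Pow(Add(W, W), -1))) = Add(6, Mul(Add(-42, W), Pow(Mul(2, W), -1))) = Add(6, Mul(Add(-42, W), Mul(Rational(1, 2), Pow(W, -1)))) = Add(6, Mul(Rational(1, 2), Pow(W, -1), Add(-42, W))))
Mul(-1, Function('z')(Add(Mul(-1268, Pow(1525, -1)), Mul(-223, Pow(Mul(220, Pow(Function('x')(-10), -1)), -1))))) = Mul(-1, Add(Rational(13, 2), Mul(-21, Pow(Add(Mul(-1268, Pow(1525, -1)), Mul(-223, Pow(Mul(220, Pow(Add(8, Mul(2, -10)), -1)), -1))), -1)))) = Mul(-1, Add(Rational(13, 2), Mul(-21, Pow(Add(Mul(-1268, Rational(1, 1525)), Mul(-223, Pow(Mul(220, Pow(Add(8, -20), -1)), -1))), -1)))) = Mul(-1, Add(Rational(13, 2), Mul(-21, Pow(Add(Rational(-1268, 1525), Mul(-223, Pow(Mul(220, Pow(-12, -1)), -1))), -1)))) = Mul(-1, Add(Rational(13, 2), Mul(-21, Pow(Add(Rational(-1268, 1525), Mul(-223, Pow(Mul(220, Rational(-1, 12)), -1))), -1)))) = Mul(-1, Add(Rational(13, 2), Mul(-21, Pow(Add(Rational(-1268, 1525), Mul(-223, Pow(Rational(-55, 3), -1))), -1)))) = Mul(-1, Add(Rational(13, 2), Mul(-21, Pow(Add(Rational(-1268, 1525), Mul(-223, Rational(-3, 55))), -1)))) = Mul(-1, Add(Rational(13, 2), Mul(-21, Pow(Add(Rational(-1268, 1525), Rational(669, 55)), -1)))) = Mul(-1, Add(Rational(13, 2), Mul(-21, Pow(Rational(190097, 16775), -1)))) = Mul(-1, Add(Rational(13, 2), Mul(-21, Rational(16775, 190097)))) = Mul(-1, Add(Rational(13, 2), Rational(-352275, 190097))) = Mul(-1, Rational(1766711, 380194)) = Rational(-1766711, 380194)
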